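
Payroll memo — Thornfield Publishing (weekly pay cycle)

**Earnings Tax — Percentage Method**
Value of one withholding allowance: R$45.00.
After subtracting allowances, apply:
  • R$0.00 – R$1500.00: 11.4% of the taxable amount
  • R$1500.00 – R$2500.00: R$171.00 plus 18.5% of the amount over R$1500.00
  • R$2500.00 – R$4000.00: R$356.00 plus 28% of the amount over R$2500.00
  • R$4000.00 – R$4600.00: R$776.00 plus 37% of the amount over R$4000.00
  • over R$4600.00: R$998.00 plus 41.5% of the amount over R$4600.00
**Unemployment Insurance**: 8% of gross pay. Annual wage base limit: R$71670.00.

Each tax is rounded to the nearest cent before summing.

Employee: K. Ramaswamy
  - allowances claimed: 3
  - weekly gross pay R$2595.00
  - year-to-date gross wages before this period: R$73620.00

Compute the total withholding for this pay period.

R$348.60

Earnings Tax: taxable = R$2595.00 − 3×R$45.00 = R$2460.00
  R$171.00 + 18.5% × (R$2460.00 − R$1500.00) = R$171.00 + 18.5% × R$960.00 = R$348.60
Unemployment Insurance: YTD R$73620.00 ≥ cap R$71670.00 → R$0.00
Total: R$348.60 + R$0.00 = R$348.60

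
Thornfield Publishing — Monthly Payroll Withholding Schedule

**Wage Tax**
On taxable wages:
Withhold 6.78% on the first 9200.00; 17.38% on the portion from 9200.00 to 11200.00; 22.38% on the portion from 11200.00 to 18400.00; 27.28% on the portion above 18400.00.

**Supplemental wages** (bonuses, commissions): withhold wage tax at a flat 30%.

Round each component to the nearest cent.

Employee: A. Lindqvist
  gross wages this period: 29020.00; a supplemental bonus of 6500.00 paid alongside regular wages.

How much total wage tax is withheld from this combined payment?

7429.86

Wage Tax: taxable = 29020.00
  2582.72 + 27.28% × (29020.00 − 18400.00) = 2582.72 + 27.28% × 10620.00 = 5479.86
Supplemental (30% flat on bonus): 30% × 6500.00 = 1950.00
Total wage tax: 5479.86 + 1950.00 = 7429.86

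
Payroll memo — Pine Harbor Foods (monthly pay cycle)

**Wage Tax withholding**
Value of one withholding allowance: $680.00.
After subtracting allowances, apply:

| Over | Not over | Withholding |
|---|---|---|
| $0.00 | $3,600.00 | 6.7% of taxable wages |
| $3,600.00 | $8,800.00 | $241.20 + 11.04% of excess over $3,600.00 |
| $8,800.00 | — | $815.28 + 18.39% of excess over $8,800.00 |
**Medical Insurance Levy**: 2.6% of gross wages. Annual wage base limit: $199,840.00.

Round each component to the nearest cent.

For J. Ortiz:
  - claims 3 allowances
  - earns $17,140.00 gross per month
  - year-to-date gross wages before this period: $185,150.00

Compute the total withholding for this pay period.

$2,355.79

Wage Tax: taxable = $17,140.00 − 3×$680.00 = $15,100.00
  $815.28 + 18.39% × ($15,100.00 − $8,800.00) = $815.28 + 18.39% × $6,300.00 = $1,973.85
Medical Insurance Levy: cap $199,840.00 − YTD $185,150.00 = $14,690.00 subject; 2.6% × $14,690.00 = $381.94
Total: $1,973.85 + $381.94 = $2,355.79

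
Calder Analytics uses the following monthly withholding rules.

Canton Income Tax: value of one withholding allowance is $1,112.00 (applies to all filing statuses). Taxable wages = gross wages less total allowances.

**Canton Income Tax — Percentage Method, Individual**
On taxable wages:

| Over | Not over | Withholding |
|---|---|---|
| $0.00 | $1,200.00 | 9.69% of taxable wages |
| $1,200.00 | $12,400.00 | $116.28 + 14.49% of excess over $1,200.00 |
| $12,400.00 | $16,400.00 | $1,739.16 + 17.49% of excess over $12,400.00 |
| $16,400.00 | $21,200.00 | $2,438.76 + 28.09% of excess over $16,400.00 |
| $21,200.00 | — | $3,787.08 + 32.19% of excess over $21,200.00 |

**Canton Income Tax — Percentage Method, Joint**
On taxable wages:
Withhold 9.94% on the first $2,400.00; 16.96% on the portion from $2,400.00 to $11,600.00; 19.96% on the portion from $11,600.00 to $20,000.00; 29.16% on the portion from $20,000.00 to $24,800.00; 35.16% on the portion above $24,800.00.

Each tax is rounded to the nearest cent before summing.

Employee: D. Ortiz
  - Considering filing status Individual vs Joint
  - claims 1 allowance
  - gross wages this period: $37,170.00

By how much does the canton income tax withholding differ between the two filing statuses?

$263.64

Canton Income Tax (Individual): taxable = $37,170.00 − 1×$1,112.00 = $36,058.00
  $3,787.08 + 32.19% × ($36,058.00 − $21,200.00) = $3,787.08 + 32.19% × $14,858.00 = $8,569.87
Canton Income Tax (Joint): taxable = $37,170.00 − 1×$1,112.00 = $36,058.00
  $4,875.20 + 35.16% × ($36,058.00 − $24,800.00) = $4,875.20 + 35.16% × $11,258.00 = $8,833.51
Difference: |$8,569.87 − $8,833.51| = $263.64 (higher under Joint)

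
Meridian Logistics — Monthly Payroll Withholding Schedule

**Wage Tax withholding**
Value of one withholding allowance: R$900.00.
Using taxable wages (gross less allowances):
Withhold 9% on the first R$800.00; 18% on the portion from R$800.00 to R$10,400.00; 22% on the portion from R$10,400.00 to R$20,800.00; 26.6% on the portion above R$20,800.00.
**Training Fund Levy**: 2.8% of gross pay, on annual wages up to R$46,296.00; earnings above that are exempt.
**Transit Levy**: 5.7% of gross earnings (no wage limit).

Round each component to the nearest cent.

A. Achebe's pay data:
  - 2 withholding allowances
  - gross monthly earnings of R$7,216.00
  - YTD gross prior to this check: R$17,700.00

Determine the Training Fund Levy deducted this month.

Training Fund Levy: 2.8% × R$7,216.00 = R$202.05

R$202.05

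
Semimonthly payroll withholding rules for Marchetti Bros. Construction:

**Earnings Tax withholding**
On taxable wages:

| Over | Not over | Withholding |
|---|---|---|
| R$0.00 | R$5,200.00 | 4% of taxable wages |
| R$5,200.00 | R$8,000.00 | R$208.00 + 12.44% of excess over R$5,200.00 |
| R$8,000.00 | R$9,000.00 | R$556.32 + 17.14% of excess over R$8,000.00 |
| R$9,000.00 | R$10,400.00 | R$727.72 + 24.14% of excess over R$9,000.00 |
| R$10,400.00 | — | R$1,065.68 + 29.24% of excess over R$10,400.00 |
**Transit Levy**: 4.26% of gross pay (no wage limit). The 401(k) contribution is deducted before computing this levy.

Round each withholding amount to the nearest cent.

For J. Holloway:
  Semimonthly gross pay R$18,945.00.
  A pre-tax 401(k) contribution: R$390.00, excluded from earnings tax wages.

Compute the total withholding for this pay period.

R$4,240.64

Earnings Tax: taxable = R$18,945.00 − R$390.00 = R$18,555.00
  R$1,065.68 + 29.24% × (R$18,555.00 − R$10,400.00) = R$1,065.68 + 29.24% × R$8,155.00 = R$3,450.20
Transit Levy: 4.26% × R$18,555.00 = R$790.44
Total: R$3,450.20 + R$790.44 = R$4,240.64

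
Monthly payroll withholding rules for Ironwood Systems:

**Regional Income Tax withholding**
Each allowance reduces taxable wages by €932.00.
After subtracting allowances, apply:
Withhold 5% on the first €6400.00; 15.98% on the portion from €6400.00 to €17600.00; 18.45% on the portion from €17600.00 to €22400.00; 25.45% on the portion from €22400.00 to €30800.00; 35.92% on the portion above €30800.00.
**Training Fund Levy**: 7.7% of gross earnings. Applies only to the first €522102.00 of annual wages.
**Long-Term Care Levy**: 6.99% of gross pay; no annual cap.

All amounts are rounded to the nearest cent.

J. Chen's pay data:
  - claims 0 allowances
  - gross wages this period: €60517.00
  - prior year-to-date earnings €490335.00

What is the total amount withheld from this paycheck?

Regional Income Tax: taxable = €60517.00
  €5133.16 + 35.92% × (€60517.00 − €30800.00) = €5133.16 + 35.92% × €29717.00 = €15807.51
Training Fund Levy: cap €522102.00 − YTD €490335.00 = €31767.00 subject; 7.7% × €31767.00 = €2446.06
Long-Term Care Levy: 6.99% × €60517.00 = €4230.14
Total: €15807.51 + €2446.06 + €4230.14 = €22483.71

€22483.71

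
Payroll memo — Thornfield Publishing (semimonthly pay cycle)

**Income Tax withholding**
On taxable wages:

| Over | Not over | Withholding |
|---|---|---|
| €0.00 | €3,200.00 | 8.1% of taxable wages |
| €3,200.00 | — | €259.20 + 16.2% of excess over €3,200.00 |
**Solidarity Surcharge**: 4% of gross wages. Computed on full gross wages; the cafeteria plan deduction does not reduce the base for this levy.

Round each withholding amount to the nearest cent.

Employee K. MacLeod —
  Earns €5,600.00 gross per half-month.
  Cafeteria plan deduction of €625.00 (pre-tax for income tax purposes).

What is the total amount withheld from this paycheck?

€770.75

Income Tax: taxable = €5,600.00 − €625.00 = €4,975.00
  €259.20 + 16.2% × (€4,975.00 − €3,200.00) = €259.20 + 16.2% × €1,775.00 = €546.75
Solidarity Surcharge: 4% × €5,600.00 = €224.00
Total: €546.75 + €224.00 = €770.75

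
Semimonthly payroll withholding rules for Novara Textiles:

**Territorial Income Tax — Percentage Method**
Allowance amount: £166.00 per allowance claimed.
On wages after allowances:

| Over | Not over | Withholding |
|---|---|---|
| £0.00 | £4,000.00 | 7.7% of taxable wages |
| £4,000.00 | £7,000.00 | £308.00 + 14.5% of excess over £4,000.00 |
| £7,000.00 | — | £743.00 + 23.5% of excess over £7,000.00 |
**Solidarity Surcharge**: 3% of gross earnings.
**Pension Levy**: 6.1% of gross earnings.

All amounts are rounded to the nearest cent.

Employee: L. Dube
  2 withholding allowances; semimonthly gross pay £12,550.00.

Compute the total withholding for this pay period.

£3,111.28

Territorial Income Tax: taxable = £12,550.00 − 2×£166.00 = £12,218.00
  £743.00 + 23.5% × (£12,218.00 − £7,000.00) = £743.00 + 23.5% × £5,218.00 = £1,969.23
Solidarity Surcharge: 3% × £12,550.00 = £376.50
Pension Levy: 6.1% × £12,550.00 = £765.55
Total: £1,969.23 + £376.50 + £765.55 = £3,111.28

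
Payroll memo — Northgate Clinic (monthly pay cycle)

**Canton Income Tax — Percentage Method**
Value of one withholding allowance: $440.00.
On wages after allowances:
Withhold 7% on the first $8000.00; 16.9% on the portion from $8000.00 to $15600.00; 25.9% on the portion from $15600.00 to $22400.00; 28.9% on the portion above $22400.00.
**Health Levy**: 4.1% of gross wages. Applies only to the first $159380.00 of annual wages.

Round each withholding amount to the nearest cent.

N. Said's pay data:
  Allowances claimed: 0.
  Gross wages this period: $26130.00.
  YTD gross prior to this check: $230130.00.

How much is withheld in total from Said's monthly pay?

Canton Income Tax: taxable = $26130.00
  $3605.60 + 28.9% × ($26130.00 − $22400.00) = $3605.60 + 28.9% × $3730.00 = $4683.57
Health Levy: YTD $230130.00 ≥ cap $159380.00 → $0.00
Total: $4683.57 + $0.00 = $4683.57

$4683.57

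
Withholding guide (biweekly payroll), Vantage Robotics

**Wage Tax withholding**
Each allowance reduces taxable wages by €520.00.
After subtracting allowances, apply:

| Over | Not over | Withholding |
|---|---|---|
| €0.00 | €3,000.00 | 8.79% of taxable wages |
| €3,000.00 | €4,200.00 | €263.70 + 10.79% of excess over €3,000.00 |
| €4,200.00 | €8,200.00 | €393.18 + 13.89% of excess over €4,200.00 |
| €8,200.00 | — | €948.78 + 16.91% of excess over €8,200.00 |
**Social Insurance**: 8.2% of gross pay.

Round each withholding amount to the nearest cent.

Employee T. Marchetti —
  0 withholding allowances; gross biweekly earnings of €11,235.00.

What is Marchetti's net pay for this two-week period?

Wage Tax: taxable = €11,235.00
  €948.78 + 16.91% × (€11,235.00 − €8,200.00) = €948.78 + 16.91% × €3,035.00 = €1,462.00
Social Insurance: 8.2% × €11,235.00 = €921.27
Total withheld: €1,462.00 + €921.27 = €2,383.27
Net pay: €11,235.00 − €2,383.27 = €8,851.73

€8,851.73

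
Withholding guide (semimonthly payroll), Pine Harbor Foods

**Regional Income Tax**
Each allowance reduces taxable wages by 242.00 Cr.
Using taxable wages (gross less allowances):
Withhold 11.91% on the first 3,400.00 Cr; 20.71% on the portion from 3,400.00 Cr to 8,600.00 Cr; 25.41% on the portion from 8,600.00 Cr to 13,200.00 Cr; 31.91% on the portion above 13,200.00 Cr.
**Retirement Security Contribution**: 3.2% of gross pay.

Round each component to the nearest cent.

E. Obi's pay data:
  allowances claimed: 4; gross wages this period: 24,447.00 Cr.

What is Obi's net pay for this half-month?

17,733.95 Cr

Regional Income Tax: taxable = 24,447.00 Cr − 4×242.00 Cr = 23,479.00 Cr
  2,650.72 Cr + 31.91% × (23,479.00 Cr − 13,200.00 Cr) = 2,650.72 Cr + 31.91% × 10,279.00 Cr = 5,930.75 Cr
Retirement Security Contribution: 3.2% × 24,447.00 Cr = 782.30 Cr
Total withheld: 5,930.75 Cr + 782.30 Cr = 6,713.05 Cr
Net pay: 24,447.00 Cr − 6,713.05 Cr = 17,733.95 Cr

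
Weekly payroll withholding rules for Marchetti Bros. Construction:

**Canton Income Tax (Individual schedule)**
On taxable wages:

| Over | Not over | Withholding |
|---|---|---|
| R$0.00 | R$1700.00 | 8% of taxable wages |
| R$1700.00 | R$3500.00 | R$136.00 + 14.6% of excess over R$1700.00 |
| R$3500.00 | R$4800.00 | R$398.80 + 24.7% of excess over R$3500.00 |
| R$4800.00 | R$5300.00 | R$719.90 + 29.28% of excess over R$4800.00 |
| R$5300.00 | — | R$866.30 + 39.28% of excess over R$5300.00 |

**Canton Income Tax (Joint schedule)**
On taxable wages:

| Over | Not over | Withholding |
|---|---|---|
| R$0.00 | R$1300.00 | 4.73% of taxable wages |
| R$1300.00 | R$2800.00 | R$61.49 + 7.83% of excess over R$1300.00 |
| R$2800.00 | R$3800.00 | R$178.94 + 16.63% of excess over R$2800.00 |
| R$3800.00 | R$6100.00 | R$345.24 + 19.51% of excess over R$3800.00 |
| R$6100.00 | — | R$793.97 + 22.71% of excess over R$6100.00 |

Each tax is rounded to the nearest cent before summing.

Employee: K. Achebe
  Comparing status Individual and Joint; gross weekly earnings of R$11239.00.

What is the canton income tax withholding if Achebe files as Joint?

Canton Income Tax (Joint): taxable = R$11239.00
  R$793.97 + 22.71% × (R$11239.00 − R$6100.00) = R$793.97 + 22.71% × R$5139.00 = R$1961.04

R$1961.04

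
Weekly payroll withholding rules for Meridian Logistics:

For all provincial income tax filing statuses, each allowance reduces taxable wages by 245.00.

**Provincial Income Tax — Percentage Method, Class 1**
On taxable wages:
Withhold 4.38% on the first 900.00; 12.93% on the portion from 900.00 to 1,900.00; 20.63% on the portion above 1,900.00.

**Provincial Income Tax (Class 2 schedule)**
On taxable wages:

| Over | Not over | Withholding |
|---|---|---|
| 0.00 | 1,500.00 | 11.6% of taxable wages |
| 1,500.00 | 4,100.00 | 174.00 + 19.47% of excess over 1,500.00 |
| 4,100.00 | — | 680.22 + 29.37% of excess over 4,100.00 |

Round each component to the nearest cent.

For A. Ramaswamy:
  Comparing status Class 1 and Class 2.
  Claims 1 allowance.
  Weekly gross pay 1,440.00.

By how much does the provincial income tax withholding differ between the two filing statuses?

Provincial Income Tax (Class 1): taxable = 1,440.00 − 1×245.00 = 1,195.00
  39.42 + 12.93% × (1,195.00 − 900.00) = 39.42 + 12.93% × 295.00 = 77.56
Provincial Income Tax (Class 2): taxable = 1,440.00 − 1×245.00 = 1,195.00
  11.6% × 1,195.00 = 138.62
Difference: |77.56 − 138.62| = 61.06 (higher under Class 2)

61.06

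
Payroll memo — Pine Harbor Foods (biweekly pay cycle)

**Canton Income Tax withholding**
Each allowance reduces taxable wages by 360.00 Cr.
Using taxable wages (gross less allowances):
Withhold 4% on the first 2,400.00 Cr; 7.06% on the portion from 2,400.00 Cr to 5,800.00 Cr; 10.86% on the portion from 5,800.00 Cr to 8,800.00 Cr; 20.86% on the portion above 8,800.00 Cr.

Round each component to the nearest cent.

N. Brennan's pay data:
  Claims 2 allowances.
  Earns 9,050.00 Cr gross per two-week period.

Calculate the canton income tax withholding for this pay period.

610.80 Cr

Canton Income Tax: taxable = 9,050.00 Cr − 2×360.00 Cr = 8,330.00 Cr
  336.04 Cr + 10.86% × (8,330.00 Cr − 5,800.00 Cr) = 336.04 Cr + 10.86% × 2,530.00 Cr = 610.80 Cr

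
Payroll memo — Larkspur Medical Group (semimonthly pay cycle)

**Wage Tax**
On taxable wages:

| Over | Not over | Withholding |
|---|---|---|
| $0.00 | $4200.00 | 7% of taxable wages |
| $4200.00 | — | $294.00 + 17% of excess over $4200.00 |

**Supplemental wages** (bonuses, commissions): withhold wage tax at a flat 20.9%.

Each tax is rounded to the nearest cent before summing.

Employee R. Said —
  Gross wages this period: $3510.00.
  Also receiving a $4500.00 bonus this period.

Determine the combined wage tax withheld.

$1186.20

Wage Tax: taxable = $3510.00
  7% × $3510.00 = $245.70
Supplemental (20.9% flat on bonus): 20.9% × $4500.00 = $940.50
Total wage tax: $245.70 + $940.50 = $1186.20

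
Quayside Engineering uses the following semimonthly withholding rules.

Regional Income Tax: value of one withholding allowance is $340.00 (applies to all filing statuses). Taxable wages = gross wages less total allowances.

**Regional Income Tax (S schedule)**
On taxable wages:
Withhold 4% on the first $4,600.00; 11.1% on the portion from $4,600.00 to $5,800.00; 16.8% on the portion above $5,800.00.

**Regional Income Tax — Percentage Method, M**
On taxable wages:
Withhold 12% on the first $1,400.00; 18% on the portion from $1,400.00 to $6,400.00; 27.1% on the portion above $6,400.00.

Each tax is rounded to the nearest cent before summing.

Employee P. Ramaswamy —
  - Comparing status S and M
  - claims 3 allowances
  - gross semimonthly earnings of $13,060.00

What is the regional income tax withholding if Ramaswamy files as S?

Regional Income Tax (S): taxable = $13,060.00 − 3×$340.00 = $12,040.00
  $317.20 + 16.8% × ($12,040.00 − $5,800.00) = $317.20 + 16.8% × $6,240.00 = $1,365.52

$1,365.52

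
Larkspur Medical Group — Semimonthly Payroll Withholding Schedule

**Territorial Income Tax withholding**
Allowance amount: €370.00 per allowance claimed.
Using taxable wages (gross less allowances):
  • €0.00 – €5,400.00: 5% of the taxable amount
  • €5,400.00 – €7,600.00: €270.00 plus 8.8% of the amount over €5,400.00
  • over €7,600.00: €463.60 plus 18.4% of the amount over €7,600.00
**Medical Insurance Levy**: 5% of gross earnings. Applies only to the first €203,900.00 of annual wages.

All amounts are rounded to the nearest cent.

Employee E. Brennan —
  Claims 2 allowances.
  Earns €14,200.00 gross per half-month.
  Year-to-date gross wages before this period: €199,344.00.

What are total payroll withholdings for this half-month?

Territorial Income Tax: taxable = €14,200.00 − 2×€370.00 = €13,460.00
  €463.60 + 18.4% × (€13,460.00 − €7,600.00) = €463.60 + 18.4% × €5,860.00 = €1,541.84
Medical Insurance Levy: cap €203,900.00 − YTD €199,344.00 = €4,556.00 subject; 5% × €4,556.00 = €227.80
Total: €1,541.84 + €227.80 = €1,769.64

€1,769.64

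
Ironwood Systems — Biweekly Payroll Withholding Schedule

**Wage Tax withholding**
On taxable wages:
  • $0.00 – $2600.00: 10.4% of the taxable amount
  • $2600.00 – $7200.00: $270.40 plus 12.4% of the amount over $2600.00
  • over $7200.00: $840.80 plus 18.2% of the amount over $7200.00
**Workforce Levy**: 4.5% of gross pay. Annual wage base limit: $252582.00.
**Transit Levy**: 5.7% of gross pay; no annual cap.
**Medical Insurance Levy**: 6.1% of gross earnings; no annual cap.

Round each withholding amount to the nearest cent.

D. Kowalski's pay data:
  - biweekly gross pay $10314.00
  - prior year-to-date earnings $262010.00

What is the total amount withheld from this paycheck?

Wage Tax: taxable = $10314.00
  $840.80 + 18.2% × ($10314.00 − $7200.00) = $840.80 + 18.2% × $3114.00 = $1407.55
Workforce Levy: YTD $262010.00 ≥ cap $252582.00 → $0.00
Transit Levy: 5.7% × $10314.00 = $587.90
Medical Insurance Levy: 6.1% × $10314.00 = $629.15
Total: $1407.55 + $0.00 + $587.90 + $629.15 = $2624.60

$2624.60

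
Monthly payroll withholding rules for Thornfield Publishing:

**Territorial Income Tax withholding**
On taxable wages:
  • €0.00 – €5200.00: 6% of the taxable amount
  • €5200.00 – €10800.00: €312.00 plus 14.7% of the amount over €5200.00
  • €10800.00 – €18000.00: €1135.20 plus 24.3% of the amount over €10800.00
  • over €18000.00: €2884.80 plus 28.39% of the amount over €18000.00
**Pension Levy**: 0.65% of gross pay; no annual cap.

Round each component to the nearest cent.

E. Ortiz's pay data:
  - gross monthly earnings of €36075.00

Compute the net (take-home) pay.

€27824.22

Territorial Income Tax: taxable = €36075.00
  €2884.80 + 28.39% × (€36075.00 − €18000.00) = €2884.80 + 28.39% × €18075.00 = €8016.29
Pension Levy: 0.65% × €36075.00 = €234.49
Total withheld: €8016.29 + €234.49 = €8250.78
Net pay: €36075.00 − €8250.78 = €27824.22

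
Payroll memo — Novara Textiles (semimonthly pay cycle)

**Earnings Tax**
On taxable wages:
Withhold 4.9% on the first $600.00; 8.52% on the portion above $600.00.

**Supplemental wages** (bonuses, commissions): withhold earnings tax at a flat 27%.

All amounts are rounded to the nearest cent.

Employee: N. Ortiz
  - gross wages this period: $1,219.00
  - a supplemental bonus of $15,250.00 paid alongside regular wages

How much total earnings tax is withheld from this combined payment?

$4,199.64

Earnings Tax: taxable = $1,219.00
  $29.40 + 8.52% × ($1,219.00 − $600.00) = $29.40 + 8.52% × $619.00 = $82.14
Supplemental (27% flat on bonus): 27% × $15,250.00 = $4,117.50
Total earnings tax: $82.14 + $4,117.50 = $4,199.64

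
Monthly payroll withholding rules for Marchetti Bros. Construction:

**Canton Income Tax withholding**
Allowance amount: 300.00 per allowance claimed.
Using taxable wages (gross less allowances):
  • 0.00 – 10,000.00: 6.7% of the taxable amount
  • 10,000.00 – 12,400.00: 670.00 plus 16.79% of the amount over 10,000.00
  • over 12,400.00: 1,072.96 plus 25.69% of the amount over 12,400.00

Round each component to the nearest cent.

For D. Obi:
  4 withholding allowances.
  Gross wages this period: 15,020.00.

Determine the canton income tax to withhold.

1,437.76

Canton Income Tax: taxable = 15,020.00 − 4×300.00 = 13,820.00
  1,072.96 + 25.69% × (13,820.00 − 12,400.00) = 1,072.96 + 25.69% × 1,420.00 = 1,437.76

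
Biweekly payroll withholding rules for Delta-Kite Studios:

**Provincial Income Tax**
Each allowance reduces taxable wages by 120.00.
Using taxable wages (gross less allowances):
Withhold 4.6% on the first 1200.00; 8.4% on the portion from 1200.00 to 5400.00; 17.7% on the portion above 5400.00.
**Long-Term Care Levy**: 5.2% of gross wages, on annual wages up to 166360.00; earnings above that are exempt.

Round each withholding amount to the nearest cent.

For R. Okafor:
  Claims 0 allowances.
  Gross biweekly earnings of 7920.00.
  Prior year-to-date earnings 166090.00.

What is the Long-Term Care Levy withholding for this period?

14.04

Long-Term Care Levy: cap 166360.00 − YTD 166090.00 = 270.00 subject; 5.2% × 270.00 = 14.04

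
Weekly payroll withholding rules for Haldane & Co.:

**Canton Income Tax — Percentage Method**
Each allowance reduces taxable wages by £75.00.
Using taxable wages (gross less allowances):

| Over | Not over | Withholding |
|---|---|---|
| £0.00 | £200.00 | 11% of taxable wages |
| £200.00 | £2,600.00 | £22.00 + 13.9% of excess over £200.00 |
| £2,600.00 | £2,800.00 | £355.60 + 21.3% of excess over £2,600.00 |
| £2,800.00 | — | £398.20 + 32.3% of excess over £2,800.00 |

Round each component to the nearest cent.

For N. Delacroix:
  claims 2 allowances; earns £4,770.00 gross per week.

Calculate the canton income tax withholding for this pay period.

£986.06

Canton Income Tax: taxable = £4,770.00 − 2×£75.00 = £4,620.00
  £398.20 + 32.3% × (£4,620.00 − £2,800.00) = £398.20 + 32.3% × £1,820.00 = £986.06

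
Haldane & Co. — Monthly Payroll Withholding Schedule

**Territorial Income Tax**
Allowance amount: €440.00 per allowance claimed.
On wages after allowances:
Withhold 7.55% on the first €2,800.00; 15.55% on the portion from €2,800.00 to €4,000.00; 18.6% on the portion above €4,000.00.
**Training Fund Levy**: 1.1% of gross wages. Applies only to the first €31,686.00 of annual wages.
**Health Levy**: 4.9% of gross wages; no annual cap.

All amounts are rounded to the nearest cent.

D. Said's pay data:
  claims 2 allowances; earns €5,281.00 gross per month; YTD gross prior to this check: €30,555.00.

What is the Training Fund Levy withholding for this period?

Training Fund Levy: cap €31,686.00 − YTD €30,555.00 = €1,131.00 subject; 1.1% × €1,131.00 = €12.44

€12.44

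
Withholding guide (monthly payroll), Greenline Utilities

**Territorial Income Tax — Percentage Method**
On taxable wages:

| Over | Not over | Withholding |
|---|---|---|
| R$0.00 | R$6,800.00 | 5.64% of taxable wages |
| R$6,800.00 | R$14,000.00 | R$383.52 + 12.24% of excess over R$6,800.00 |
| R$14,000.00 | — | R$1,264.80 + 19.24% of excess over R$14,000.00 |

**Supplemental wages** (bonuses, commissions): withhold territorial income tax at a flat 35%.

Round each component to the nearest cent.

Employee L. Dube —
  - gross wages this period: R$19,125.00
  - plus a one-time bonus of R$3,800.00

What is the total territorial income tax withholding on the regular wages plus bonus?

R$3,580.85

Territorial Income Tax: taxable = R$19,125.00
  R$1,264.80 + 19.24% × (R$19,125.00 − R$14,000.00) = R$1,264.80 + 19.24% × R$5,125.00 = R$2,250.85
Supplemental (35% flat on bonus): 35% × R$3,800.00 = R$1,330.00
Total territorial income tax: R$2,250.85 + R$1,330.00 = R$3,580.85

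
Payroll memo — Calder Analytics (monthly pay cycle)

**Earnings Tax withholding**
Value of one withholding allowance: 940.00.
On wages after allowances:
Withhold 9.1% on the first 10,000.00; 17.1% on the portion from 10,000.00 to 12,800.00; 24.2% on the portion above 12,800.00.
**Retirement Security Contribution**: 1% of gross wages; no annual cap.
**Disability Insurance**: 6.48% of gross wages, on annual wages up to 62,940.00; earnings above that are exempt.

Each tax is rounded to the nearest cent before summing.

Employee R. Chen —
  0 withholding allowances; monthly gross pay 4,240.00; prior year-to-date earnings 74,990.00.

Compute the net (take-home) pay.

3,811.76

Earnings Tax: taxable = 4,240.00
  9.1% × 4,240.00 = 385.84
Retirement Security Contribution: 1% × 4,240.00 = 42.40
Disability Insurance: YTD 74,990.00 ≥ cap 62,940.00 → 0.00
Total withheld: 385.84 + 42.40 + 0.00 = 428.24
Net pay: 4,240.00 − 428.24 = 3,811.76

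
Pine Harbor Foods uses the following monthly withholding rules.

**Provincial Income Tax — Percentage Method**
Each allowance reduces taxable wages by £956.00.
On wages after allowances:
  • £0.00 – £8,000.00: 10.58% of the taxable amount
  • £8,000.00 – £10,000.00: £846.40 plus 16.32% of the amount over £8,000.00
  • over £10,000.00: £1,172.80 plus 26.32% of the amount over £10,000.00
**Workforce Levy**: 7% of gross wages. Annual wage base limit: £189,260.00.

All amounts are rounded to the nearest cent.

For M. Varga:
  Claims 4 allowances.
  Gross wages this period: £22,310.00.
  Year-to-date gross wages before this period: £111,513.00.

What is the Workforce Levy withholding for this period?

Workforce Levy: 7% × £22,310.00 = £1,561.70

£1,561.70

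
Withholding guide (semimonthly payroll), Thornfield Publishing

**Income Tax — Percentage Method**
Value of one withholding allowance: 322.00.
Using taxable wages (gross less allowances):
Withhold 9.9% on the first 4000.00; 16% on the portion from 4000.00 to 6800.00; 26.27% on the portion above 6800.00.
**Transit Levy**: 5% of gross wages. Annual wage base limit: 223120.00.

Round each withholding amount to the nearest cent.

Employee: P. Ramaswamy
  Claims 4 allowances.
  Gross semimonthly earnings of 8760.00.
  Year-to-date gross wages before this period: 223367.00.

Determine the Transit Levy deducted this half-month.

0.00

Transit Levy: YTD 223367.00 ≥ cap 223120.00 → 0.00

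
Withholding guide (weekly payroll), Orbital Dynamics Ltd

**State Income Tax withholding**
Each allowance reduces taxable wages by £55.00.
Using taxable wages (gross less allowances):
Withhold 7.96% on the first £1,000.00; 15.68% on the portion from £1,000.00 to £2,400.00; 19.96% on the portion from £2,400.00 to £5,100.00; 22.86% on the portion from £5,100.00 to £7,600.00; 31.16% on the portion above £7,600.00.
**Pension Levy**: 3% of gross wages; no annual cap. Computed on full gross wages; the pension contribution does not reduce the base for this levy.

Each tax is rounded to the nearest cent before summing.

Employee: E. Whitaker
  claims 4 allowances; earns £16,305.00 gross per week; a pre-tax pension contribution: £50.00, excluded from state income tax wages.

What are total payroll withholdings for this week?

£4,527.04

State Income Tax: taxable = £16,305.00 − £50.00 − 4×£55.00 = £16,035.00
  £1,409.54 + 31.16% × (£16,035.00 − £7,600.00) = £1,409.54 + 31.16% × £8,435.00 = £4,037.89
Pension Levy: 3% × £16,305.00 = £489.15
Total: £4,037.89 + £489.15 = £4,527.04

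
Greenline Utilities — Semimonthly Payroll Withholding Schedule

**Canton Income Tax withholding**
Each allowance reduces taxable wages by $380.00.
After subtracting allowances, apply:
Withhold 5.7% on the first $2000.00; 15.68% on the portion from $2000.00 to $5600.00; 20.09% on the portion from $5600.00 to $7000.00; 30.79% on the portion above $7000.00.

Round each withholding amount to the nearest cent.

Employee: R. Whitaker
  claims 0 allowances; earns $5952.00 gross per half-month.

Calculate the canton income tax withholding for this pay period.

$749.20

Canton Income Tax: taxable = $5952.00
  $678.48 + 20.09% × ($5952.00 − $5600.00) = $678.48 + 20.09% × $352.00 = $749.20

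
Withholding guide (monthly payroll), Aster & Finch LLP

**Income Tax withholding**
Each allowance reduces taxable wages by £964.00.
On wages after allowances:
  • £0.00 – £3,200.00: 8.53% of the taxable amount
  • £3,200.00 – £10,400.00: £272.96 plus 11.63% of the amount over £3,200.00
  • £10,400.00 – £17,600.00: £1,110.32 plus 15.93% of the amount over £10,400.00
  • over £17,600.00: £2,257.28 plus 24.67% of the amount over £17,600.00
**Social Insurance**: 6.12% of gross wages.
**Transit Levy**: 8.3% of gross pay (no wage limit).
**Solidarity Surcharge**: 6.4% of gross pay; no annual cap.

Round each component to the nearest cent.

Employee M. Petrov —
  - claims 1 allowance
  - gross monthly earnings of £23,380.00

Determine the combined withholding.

Income Tax: taxable = £23,380.00 − 1×£964.00 = £22,416.00
  £2,257.28 + 24.67% × (£22,416.00 − £17,600.00) = £2,257.28 + 24.67% × £4,816.00 = £3,445.39
Social Insurance: 6.12% × £23,380.00 = £1,430.86
Transit Levy: 8.3% × £23,380.00 = £1,940.54
Solidarity Surcharge: 6.4% × £23,380.00 = £1,496.32
Total: £3,445.39 + £1,430.86 + £1,940.54 + £1,496.32 = £8,313.11

£8,313.11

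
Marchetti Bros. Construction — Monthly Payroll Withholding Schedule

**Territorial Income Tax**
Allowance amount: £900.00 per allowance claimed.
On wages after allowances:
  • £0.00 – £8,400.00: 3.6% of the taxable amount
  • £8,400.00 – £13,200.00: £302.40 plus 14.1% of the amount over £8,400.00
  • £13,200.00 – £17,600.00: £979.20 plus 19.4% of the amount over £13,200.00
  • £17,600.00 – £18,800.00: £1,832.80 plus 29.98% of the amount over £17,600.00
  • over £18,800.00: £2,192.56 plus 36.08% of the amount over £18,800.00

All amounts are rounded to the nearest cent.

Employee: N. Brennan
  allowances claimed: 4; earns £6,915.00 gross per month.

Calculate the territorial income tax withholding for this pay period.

£119.34

Territorial Income Tax: taxable = £6,915.00 − 4×£900.00 = £3,315.00
  3.6% × £3,315.00 = £119.34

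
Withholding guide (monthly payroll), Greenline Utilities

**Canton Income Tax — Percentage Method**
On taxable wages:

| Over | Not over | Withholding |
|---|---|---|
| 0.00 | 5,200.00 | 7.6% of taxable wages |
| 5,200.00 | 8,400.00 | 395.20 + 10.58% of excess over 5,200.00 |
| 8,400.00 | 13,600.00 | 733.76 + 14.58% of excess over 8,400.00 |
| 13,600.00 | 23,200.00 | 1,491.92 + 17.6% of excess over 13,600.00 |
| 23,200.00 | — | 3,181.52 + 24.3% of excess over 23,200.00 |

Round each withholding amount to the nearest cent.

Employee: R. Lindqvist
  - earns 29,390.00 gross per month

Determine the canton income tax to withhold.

4,685.69

Canton Income Tax: taxable = 29,390.00
  3,181.52 + 24.3% × (29,390.00 − 23,200.00) = 3,181.52 + 24.3% × 6,190.00 = 4,685.69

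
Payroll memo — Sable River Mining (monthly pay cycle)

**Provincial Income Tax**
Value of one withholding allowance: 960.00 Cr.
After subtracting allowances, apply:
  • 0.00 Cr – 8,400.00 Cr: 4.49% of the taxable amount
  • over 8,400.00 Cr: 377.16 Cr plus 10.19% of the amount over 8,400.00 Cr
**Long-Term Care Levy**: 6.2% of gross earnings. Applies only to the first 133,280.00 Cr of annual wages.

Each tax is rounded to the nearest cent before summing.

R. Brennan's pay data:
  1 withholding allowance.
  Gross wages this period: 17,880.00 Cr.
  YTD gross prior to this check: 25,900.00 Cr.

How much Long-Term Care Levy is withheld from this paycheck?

Long-Term Care Levy: 6.2% × 17,880.00 Cr = 1,108.56 Cr

1,108.56 Cr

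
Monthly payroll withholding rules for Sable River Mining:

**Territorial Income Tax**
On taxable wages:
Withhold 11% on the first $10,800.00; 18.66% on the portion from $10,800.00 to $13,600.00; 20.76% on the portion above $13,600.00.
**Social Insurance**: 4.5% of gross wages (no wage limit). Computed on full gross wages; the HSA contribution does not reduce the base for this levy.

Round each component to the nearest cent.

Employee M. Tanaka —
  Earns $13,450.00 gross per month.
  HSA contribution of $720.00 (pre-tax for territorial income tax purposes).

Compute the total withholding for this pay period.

Territorial Income Tax: taxable = $13,450.00 − $720.00 = $12,730.00
  $1,188.00 + 18.66% × ($12,730.00 − $10,800.00) = $1,188.00 + 18.66% × $1,930.00 = $1,548.14
Social Insurance: 4.5% × $13,450.00 = $605.25
Total: $1,548.14 + $605.25 = $2,153.39

$2,153.39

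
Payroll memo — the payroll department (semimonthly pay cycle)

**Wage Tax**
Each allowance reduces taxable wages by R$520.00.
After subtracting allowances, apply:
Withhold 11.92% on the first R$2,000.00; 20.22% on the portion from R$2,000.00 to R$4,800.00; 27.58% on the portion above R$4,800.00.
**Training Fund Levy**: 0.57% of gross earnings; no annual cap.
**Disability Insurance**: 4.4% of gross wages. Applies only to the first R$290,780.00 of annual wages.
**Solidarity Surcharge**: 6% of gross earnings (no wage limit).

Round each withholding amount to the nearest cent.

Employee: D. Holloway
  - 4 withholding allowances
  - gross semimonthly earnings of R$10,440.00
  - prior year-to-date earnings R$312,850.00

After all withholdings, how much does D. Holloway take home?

Wage Tax: taxable = R$10,440.00 − 4×R$520.00 = R$8,360.00
  R$804.56 + 27.58% × (R$8,360.00 − R$4,800.00) = R$804.56 + 27.58% × R$3,560.00 = R$1,786.41
Training Fund Levy: 0.57% × R$10,440.00 = R$59.51
Disability Insurance: YTD R$312,850.00 ≥ cap R$290,780.00 → R$0.00
Solidarity Surcharge: 6% × R$10,440.00 = R$626.40
Total withheld: R$1,786.41 + R$59.51 + R$0.00 + R$626.40 = R$2,472.32
Net pay: R$10,440.00 − R$2,472.32 = R$7,967.68

R$7,967.68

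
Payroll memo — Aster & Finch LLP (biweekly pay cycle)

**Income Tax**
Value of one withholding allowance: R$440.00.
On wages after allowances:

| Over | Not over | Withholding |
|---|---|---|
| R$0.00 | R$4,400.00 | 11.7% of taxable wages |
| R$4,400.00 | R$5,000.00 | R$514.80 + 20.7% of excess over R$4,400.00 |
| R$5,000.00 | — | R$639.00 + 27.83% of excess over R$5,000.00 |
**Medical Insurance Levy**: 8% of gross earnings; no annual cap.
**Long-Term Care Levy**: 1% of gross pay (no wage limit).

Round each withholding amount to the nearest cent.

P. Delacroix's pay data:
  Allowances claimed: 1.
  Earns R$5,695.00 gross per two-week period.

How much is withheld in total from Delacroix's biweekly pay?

R$1,222.52

Income Tax: taxable = R$5,695.00 − 1×R$440.00 = R$5,255.00
  R$639.00 + 27.83% × (R$5,255.00 − R$5,000.00) = R$639.00 + 27.83% × R$255.00 = R$709.97
Medical Insurance Levy: 8% × R$5,695.00 = R$455.60
Long-Term Care Levy: 1% × R$5,695.00 = R$56.95
Total: R$709.97 + R$455.60 + R$56.95 = R$1,222.52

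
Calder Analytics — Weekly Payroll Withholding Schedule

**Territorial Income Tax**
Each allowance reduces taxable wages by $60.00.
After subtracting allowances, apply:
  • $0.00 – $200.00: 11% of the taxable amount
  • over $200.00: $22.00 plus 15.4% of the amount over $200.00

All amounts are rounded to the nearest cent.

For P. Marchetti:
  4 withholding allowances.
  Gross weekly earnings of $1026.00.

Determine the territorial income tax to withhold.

$112.24

Territorial Income Tax: taxable = $1026.00 − 4×$60.00 = $786.00
  $22.00 + 15.4% × ($786.00 − $200.00) = $22.00 + 15.4% × $586.00 = $112.24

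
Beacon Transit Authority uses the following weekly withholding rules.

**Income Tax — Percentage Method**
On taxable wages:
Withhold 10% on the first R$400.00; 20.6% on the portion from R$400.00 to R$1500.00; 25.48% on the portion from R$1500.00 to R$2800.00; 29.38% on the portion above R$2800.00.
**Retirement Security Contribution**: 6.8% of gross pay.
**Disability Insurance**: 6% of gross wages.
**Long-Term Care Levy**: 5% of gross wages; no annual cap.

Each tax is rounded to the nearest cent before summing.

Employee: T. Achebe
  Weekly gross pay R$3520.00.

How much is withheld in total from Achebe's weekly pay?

Income Tax: taxable = R$3520.00
  R$597.84 + 29.38% × (R$3520.00 − R$2800.00) = R$597.84 + 29.38% × R$720.00 = R$809.38
Retirement Security Contribution: 6.8% × R$3520.00 = R$239.36
Disability Insurance: 6% × R$3520.00 = R$211.20
Long-Term Care Levy: 5% × R$3520.00 = R$176.00
Total: R$809.38 + R$239.36 + R$211.20 + R$176.00 = R$1435.94

R$1435.94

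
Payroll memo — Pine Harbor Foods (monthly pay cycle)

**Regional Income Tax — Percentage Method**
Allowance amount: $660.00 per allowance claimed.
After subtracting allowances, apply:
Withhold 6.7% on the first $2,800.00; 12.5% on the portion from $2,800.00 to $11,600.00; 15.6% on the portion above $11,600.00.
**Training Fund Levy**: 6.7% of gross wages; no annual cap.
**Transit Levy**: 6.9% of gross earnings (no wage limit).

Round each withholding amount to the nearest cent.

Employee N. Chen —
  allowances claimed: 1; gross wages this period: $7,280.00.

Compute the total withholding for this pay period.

$1,655.18

Regional Income Tax: taxable = $7,280.00 − 1×$660.00 = $6,620.00
  $187.60 + 12.5% × ($6,620.00 − $2,800.00) = $187.60 + 12.5% × $3,820.00 = $665.10
Training Fund Levy: 6.7% × $7,280.00 = $487.76
Transit Levy: 6.9% × $7,280.00 = $502.32
Total: $665.10 + $487.76 + $502.32 = $1,655.18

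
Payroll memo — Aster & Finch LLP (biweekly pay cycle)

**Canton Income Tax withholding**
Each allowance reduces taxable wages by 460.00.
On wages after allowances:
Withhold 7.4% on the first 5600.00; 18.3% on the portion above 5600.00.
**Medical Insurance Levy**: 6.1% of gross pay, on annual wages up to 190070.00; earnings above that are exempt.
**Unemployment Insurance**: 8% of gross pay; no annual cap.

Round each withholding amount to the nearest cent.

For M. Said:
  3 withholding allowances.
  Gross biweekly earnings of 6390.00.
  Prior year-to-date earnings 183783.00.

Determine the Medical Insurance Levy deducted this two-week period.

Medical Insurance Levy: cap 190070.00 − YTD 183783.00 = 6287.00 subject; 6.1% × 6287.00 = 383.51

383.51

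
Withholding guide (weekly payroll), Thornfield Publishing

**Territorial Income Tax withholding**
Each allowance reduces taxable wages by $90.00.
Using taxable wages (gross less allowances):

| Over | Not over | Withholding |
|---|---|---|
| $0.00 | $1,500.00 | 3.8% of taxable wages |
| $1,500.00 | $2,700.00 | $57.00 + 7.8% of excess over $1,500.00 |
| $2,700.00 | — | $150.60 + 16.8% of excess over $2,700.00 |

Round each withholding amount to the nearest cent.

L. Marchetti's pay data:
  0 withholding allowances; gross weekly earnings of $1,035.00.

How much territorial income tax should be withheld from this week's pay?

$39.33

Territorial Income Tax: taxable = $1,035.00
  3.8% × $1,035.00 = $39.33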